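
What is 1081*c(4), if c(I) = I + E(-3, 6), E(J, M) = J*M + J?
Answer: -18377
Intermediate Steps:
E(J, M) = J + J*M
c(I) = -21 + I (c(I) = I - 3*(1 + 6) = I - 3*7 = I - 21 = -21 + I)
1081*c(4) = 1081*(-21 + 4) = 1081*(-17) = -18377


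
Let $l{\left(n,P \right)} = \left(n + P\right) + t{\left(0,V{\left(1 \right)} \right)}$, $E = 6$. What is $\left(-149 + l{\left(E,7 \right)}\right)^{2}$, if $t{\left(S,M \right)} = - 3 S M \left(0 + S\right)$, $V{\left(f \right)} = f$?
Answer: $18496$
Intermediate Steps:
$t{\left(S,M \right)} = - 3 M S^{2}$ ($t{\left(S,M \right)} = - 3 M S S = - 3 M S^{2}$)
$l{\left(n,P \right)} = P + n$ ($l{\left(n,P \right)} = \left(n + P\right) - 3 \cdot 0^{2} = \left(P + n\right) - 3 \cdot 0 = \left(P + n\right) + 0 = P + n$)
$\left(-149 + l{\left(E,7 \right)}\right)^{2} = \left(-149 + \left(7 + 6\right)\right)^{2} = \left(-149 + 13\right)^{2} = \left(-136\right)^{2} = 18496$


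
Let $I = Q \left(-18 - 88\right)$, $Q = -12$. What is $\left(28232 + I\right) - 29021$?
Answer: $483$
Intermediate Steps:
$I = 1272$ ($I = - 12 \left(-18 - 88\right) = \left(-12\right) \left(-106\right) = 1272$)
$\left(28232 + I\right) - 29021 = \left(28232 + 1272\right) - 29021 = 29504 - 29021 = 483$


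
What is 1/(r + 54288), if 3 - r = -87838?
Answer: 1/142129 ≈ 7.0359e-6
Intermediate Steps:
r = 87841 (r = 3 - 1*(-87838) = 3 + 87838 = 87841)
1/(r + 54288) = 1/(87841 + 54288) = 1/142129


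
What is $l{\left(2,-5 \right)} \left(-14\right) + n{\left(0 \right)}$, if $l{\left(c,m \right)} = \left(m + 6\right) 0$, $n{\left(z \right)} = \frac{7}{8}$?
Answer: $\frac{7}{8} \approx 0.875$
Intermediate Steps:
$n{\left(z \right)} = \frac{7}{8}$ ($n{\left(z \right)} = 7 \cdot \frac{1}{8} = \frac{7}{8}$)
$l{\left(c,m \right)} = 0$ ($l{\left(c,m \right)} = \left(6 + m\right) 0 = 0$)
$l{\left(2,-5 \right)} \left(-14\right) + n{\left(0 \right)} = 0 \left(-14\right) + \frac{7}{8} = 0 + \frac{7}{8} = \frac{7}{8}$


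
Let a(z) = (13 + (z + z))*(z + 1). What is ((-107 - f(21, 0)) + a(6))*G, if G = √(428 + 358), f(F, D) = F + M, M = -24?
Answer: 71*√786 ≈ 1990.5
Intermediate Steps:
f(F, D) = -24 + F (f(F, D) = F - 24 = -24 + F)
a(z) = (1 + z)*(13 + 2*z) (a(z) = (13 + 2*z)*(1 + z) = (1 + z)*(13 + 2*z))
G = √786 ≈ 28.036
((-107 - f(21, 0)) + a(6))*G = ((-107 - (-24 + 21)) + (13 + 2*6² + 15*6))*√786 = ((-107 - 1*(-3)) + (13 + 2*36 + 90))*√786 = ((-107 + 3) + (13 + 72 + 90))*√786 = (-104 + 175)*√786 = 71*√786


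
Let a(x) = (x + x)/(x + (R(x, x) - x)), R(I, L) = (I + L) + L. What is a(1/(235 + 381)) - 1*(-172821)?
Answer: 518465/3 ≈ 1.7282e+5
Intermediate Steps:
R(I, L) = I + 2*L
a(x) = 2/3 (a(x) = (x + x)/(x + ((x + 2*x) - x)) = (2*x)/(x + (3*x - x)) = (2*x)/(x + 2*x) = (2*x)/((3*x)) = (2*x)*(1/(3*x)) = 2/3)
a(1/(235 + 381)) - 1*(-172821) = 2/3 - 1*(-172821) = 2/3 + 172821 = 518465/3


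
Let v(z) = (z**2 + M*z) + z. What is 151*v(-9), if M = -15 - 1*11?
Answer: 46206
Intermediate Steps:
M = -26 (M = -15 - 11 = -26)
v(z) = z**2 - 25*z (v(z) = (z**2 - 26*z) + z = z**2 - 25*z)
151*v(-9) = 151*(-9*(-25 - 9)) = 151*(-9*(-34)) = 151*306 = 46206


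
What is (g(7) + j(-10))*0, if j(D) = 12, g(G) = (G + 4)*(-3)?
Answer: 0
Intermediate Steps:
g(G) = -12 - 3*G (g(G) = (4 + G)*(-3) = -12 - 3*G)
(g(7) + j(-10))*0 = ((-12 - 3*7) + 12)*0 = ((-12 - 21) + 12)*0 = (-33 + 12)*0 = -21*0 = 0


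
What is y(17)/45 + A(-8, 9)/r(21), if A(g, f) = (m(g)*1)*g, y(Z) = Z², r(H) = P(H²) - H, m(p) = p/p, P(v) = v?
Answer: 2017/315 ≈ 6.4032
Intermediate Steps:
m(p) = 1
r(H) = H² - H
A(g, f) = g (A(g, f) = (1*1)*g = 1*g = g)
y(17)/45 + A(-8, 9)/r(21) = 17²/45 - 8*1/(21*(-1 + 21)) = 289*(1/45) - 8/(21*20) = 289/45 - 8/420 = 289/45 - 8*1/420 = 289/45 - 2/105 = 2017/315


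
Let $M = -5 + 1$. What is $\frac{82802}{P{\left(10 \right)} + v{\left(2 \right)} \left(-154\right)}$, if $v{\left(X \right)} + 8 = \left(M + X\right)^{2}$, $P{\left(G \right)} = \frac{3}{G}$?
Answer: $\frac{828020}{6163} \approx 134.35$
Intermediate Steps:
$M = -4$
$v{\left(X \right)} = -8 + \left(-4 + X\right)^{2}$
$\frac{82802}{P{\left(10 \right)} + v{\left(2 \right)} \left(-154\right)} = \frac{82802}{\frac{3}{10} + \left(-8 + \left(-4 + 2\right)^{2}\right) \left(-154\right)} = \frac{82802}{3 \cdot \frac{1}{10} + \left(-8 + \left(-2\right)^{2}\right) \left(-154\right)} = \frac{82802}{\frac{3}{10} + \left(-8 + 4\right) \left(-154\right)} = \frac{82802}{\frac{3}{10} - -616} = \frac{82802}{\frac{3}{10} + 616} = \frac{82802}{\frac{6163}{10}} = 82802 \cdot \frac{10}{6163} = \frac{828020}{6163}$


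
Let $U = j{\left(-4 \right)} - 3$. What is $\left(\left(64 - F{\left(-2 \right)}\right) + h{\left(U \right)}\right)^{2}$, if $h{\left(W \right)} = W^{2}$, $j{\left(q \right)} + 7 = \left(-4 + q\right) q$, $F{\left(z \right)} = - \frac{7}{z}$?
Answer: $\frac{1185921}{4} \approx 2.9648 \cdot 10^{5}$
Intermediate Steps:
$j{\left(q \right)} = -7 + q \left(-4 + q\right)$ ($j{\left(q \right)} = -7 + \left(-4 + q\right) q = -7 + q \left(-4 + q\right)$)
$U = 22$ ($U = \left(-7 + \left(-4\right)^{2} - -16\right) - 3 = \left(-7 + 16 + 16\right) - 3 = 25 - 3 = 22$)
$\left(\left(64 - F{\left(-2 \right)}\right) + h{\left(U \right)}\right)^{2} = \left(\left(64 - - \frac{7}{-2}\right) + 22^{2}\right)^{2} = \left(\left(64 - \left(-7\right) \left(- \frac{1}{2}\right)\right) + 484\right)^{2} = \left(\left(64 - \frac{7}{2}\right) + 484\right)^{2} = \left(\frac{121}{2} + 484\right)^{2} = \left(\frac{1089}{2}\right)^{2} = \frac{1185921}{4}$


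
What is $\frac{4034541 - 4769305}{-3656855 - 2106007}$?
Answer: $\frac{367382}{2881431} \approx 0.1275$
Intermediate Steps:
$\frac{4034541 - 4769305}{-3656855 - 2106007} = - \frac{734764}{-5762862} = \left(-734764\right) \left(- \frac{1}{5762862}\right) = \frac{367382}{2881431}$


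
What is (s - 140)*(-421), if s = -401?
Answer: 227761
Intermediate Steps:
(s - 140)*(-421) = (-401 - 140)*(-421) = -541*(-421) = 227761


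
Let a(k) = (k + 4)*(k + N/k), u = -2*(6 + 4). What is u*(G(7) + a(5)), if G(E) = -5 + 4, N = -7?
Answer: -628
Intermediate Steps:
u = -20 (u = -2*10 = -20)
G(E) = -1
a(k) = (4 + k)*(k - 7/k) (a(k) = (k + 4)*(k - 7/k) = (4 + k)*(k - 7/k))
u*(G(7) + a(5)) = -20*(-1 + (-7 + 5² - 28/5 + 4*5)) = -20*(-1 + (-7 + 25 - 28*⅕ + 20)) = -20*(-1 + (-7 + 25 - 28/5 + 20)) = -20*(-1 + 162/5) = -20*157/5 = -628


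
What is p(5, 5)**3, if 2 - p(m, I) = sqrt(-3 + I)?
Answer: (2 - sqrt(2))**3 ≈ 0.20101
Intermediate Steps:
p(m, I) = 2 - sqrt(-3 + I)
p(5, 5)**3 = (2 - sqrt(-3 + 5))**3 = (2 - sqrt(2))**3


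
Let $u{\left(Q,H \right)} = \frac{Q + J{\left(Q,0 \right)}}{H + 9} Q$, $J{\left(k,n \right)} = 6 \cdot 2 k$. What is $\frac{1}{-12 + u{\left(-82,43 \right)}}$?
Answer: $\frac{1}{1669} \approx 0.00059916$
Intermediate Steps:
$J{\left(k,n \right)} = 12 k$
$u{\left(Q,H \right)} = \frac{13 Q^{2}}{9 + H}$ ($u{\left(Q,H \right)} = \frac{Q + 12 Q}{H + 9} Q = \frac{13 Q}{9 + H} Q = \frac{13 Q^{2}}{9 + H}$)
$\frac{1}{-12 + u{\left(-82,43 \right)}} = \frac{1}{-12 + \frac{13 \left(-82\right)^{2}}{9 + 43}} = \frac{1}{-12 + 13 \cdot 6724 \cdot \frac{1}{52}} = \frac{1}{-12 + 1681} = \frac{1}{1669}$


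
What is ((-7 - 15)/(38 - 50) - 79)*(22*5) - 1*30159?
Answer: -115942/3 ≈ -38647.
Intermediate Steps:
((-7 - 15)/(38 - 50) - 79)*(22*5) - 1*30159 = (-22/(-12) - 79)*110 - 30159 = (-22*(-1/12) - 79)*110 - 30159 = (11/6 - 79)*110 - 30159 = -463/6*110 - 30159 = -25465/3 - 30159 = -115942/3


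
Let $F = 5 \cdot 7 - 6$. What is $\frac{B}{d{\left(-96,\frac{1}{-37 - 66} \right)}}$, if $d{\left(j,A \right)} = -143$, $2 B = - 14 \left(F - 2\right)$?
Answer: $\frac{189}{143} \approx 1.3217$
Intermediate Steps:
$F = 29$ ($F = 35 - 6 = 29$)
$B = -189$ ($B = \frac{\left(-14\right) \left(29 - 2\right)}{2} = \frac{\left(-14\right) 27}{2} = \frac{1}{2} \left(-378\right) = -189$)
$\frac{B}{d{\left(-96,\frac{1}{-37 - 66} \right)}} = - \frac{189}{-143} = \left(-189\right) \left(- \frac{1}{143}\right) = \frac{189}{143}$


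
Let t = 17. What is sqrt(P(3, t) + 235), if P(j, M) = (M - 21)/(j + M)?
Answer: sqrt(5870)/5 ≈ 15.323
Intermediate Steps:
P(j, M) = (-21 + M)/(M + j)
sqrt(P(3, t) + 235) = sqrt((-21 + 17)/(17 + 3) + 235) = sqrt(-4/20 + 235) = sqrt((1/20)*(-4) + 235) = sqrt(-1/5 + 235) = sqrt(1174/5) = sqrt(5870)/5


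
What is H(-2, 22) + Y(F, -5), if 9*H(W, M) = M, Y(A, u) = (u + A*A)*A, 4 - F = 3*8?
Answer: -71078/9 ≈ -7897.6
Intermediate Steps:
F = -20 (F = 4 - 3*8 = 4 - 1*24 = 4 - 24 = -20)
Y(A, u) = A*(u + A²) (Y(A, u) = (u + A²)*A = A*(u + A²))
H(W, M) = M/9
H(-2, 22) + Y(F, -5) = (⅑)*22 - 20*(-5 + (-20)²) = 22/9 - 20*(-5 + 400) = 22/9 - 20*395 = 22/9 - 7900 = -71078/9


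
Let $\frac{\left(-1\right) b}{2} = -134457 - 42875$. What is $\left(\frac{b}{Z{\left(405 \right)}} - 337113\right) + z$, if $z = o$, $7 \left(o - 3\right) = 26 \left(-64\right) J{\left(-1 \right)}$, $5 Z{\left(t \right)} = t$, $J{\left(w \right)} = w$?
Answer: $- \frac{188523938}{567} \approx -3.3249 \cdot 10^{5}$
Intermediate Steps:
$Z{\left(t \right)} = \frac{t}{5}$
$b = 354664$ ($b = - 2 \left(-134457 - 42875\right) = \left(-2\right) \left(-177332\right) = 354664$)
$o = \frac{1685}{7}$ ($o = 3 + \frac{26 \left(-64\right) \left(-1\right)}{7} = 3 + \frac{\left(-1664\right) \left(-1\right)}{7} = 3 + \frac{1}{7} \cdot 1664 = 3 + \frac{1664}{7} = \frac{1685}{7} \approx 240.71$)
$z = \frac{1685}{7} \approx 240.71$
$\left(\frac{b}{Z{\left(405 \right)}} - 337113\right) + z = \left(\frac{354664}{\frac{1}{5} \cdot 405} - 337113\right) + \frac{1685}{7} = \left(\frac{354664}{81} - 337113\right) + \frac{1685}{7} = - \frac{26951489}{81} + \frac{1685}{7} = - \frac{188523938}{567}$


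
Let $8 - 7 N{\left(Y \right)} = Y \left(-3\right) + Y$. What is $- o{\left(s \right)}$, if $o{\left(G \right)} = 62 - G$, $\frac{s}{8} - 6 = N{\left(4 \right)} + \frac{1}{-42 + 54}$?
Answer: $\frac{104}{21} \approx 4.9524$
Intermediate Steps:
$N{\left(Y \right)} = \frac{8}{7} + \frac{2 Y}{7}$ ($N{\left(Y \right)} = \frac{8}{7} - \frac{Y \left(-3\right) + Y}{7} = \frac{8}{7} - \frac{- 3 Y + Y}{7} = \frac{8}{7} - \frac{\left(-2\right) Y}{7} = \frac{8}{7} + \frac{2 Y}{7}$)
$s = \frac{1406}{21}$ ($s = 48 + 8 \left(\left(\frac{8}{7} + \frac{2}{7} \cdot 4\right) + \frac{1}{-42 + 54}\right) = 48 + 8 \left(\left(\frac{8}{7} + \frac{8}{7}\right) + \frac{1}{12}\right) = 48 + 8 \left(\frac{16}{7} + \frac{1}{12}\right) = 48 + 8 \cdot \frac{199}{84} = 48 + \frac{398}{21} = \frac{1406}{21} \approx 66.952$)
$- o{\left(s \right)} = - (62 - \frac{1406}{21}) = \left(-1\right) \left(- \frac{104}{21}\right) = \frac{104}{21}$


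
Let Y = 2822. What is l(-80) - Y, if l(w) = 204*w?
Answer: -19142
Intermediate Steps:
l(-80) - Y = 204*(-80) - 1*2822 = -16320 - 2822 = -19142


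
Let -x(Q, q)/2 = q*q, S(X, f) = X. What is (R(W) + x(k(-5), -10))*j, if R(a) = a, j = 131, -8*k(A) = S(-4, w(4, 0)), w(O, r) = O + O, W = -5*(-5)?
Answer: -22925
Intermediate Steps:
W = 25
w(O, r) = 2*O
k(A) = ½ (k(A) = -⅛*(-4) = ½)
x(Q, q) = -2*q² (x(Q, q) = -2*q*q = -2*q²)
(R(W) + x(k(-5), -10))*j = (25 - 2*(-10)²)*131 = (25 - 2*100)*131 = (25 - 200)*131 = -175*131 = -22925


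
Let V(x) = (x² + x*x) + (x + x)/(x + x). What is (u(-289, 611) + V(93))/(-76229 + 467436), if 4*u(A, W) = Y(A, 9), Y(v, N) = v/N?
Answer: 622475/14083452 ≈ 0.044199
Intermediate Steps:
u(A, W) = A/36 (u(A, W) = (A/9)/4 = A/36)
V(x) = 1 + 2*x² (V(x) = (x² + x²) + (2*x)/((2*x)) = 2*x² + (2*x)*(1/(2*x)) = 2*x² + 1 = 1 + 2*x²)
(u(-289, 611) + V(93))/(-76229 + 467436) = ((1/36)*(-289) + (1 + 2*93²))/(-76229 + 467436) = (-289/36 + (1 + 2*8649))/391207 = (-289/36 + (1 + 17298))*(1/391207) = (-289/36 + 17299)*(1/391207) = (622475/36)*(1/391207) = 622475/14083452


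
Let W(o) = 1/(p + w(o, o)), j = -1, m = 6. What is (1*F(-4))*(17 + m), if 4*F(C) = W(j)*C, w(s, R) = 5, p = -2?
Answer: -23/3 ≈ -7.6667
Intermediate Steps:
W(o) = ⅓ (W(o) = 1/(-2 + 5) = 1/3 = ⅓)
F(C) = C/12 (F(C) = (C/3)/4 = C/12)
(1*F(-4))*(17 + m) = (1*((1/12)*(-4)))*(17 + 6) = (1*(-⅓))*23 = -⅓*23 = -23/3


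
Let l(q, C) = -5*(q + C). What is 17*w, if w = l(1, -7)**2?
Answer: 15300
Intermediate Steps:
l(q, C) = -5*C - 5*q (l(q, C) = -5*(C + q) = -5*C - 5*q)
w = 900 (w = (-5*(-7) - 5*1)**2 = (35 - 5)**2 = 30**2 = 900)
17*w = 17*900 = 15300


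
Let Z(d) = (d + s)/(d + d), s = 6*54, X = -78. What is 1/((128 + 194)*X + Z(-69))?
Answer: -46/1155421 ≈ -3.9812e-5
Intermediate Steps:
s = 324
Z(d) = (324 + d)/(2*d) (Z(d) = (d + 324)/(d + d) = (324 + d)/((2*d)) = (324 + d)*(1/(2*d)) = (324 + d)/(2*d))
1/((128 + 194)*X + Z(-69)) = 1/((128 + 194)*(-78) + (½)*(324 - 69)/(-69)) = 1/(322*(-78) + (½)*(-1/69)*255) = 1/(-25116 - 85/46) = 1/(-1155421/46) = -46/1155421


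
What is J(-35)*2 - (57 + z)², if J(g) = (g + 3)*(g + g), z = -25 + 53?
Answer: -2745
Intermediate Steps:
z = 28
J(g) = 2*g*(3 + g) (J(g) = (3 + g)*(2*g) = 2*g*(3 + g))
J(-35)*2 - (57 + z)² = (2*(-35)*(3 - 35))*2 - (57 + 28)² = (2*(-35)*(-32))*2 - 1*85² = 2240*2 - 1*7225 = 4480 - 7225 = -2745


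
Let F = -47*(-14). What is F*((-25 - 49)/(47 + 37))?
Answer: -1739/3 ≈ -579.67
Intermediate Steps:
F = 658
F*((-25 - 49)/(47 + 37)) = 658*((-25 - 49)/(47 + 37)) = 658*(-74/84) = 658*(-74*1/84) = 658*(-37/42) = -1739/3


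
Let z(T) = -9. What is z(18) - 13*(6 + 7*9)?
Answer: -906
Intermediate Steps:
z(18) - 13*(6 + 7*9) = -9 - 13*(6 + 7*9) = -9 - 13*(6 + 63) = -9 - 13*69 = -9 - 897 = -906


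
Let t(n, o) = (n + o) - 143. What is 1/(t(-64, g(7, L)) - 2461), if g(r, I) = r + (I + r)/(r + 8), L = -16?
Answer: -5/13308 ≈ -0.00037571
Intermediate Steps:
g(r, I) = r + (I + r)/(8 + r)
t(n, o) = -143 + n + o
1/(t(-64, g(7, L)) - 2461) = 1/((-143 - 64 + (-16 + 7² + 9*7)/(8 + 7)) - 2461) = 1/((-143 - 64 + (-16 + 49 + 63)/15) - 2461) = 1/((-143 - 64 + (1/15)*96) - 2461) = 1/((-143 - 64 + 32/5) - 2461) = 1/(-1003/5 - 2461) = 1/(-13308/5) = -5/13308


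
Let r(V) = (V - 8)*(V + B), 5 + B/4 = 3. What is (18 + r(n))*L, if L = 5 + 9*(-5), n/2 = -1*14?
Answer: -52560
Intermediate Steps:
B = -8 (B = -20 + 4*3 = -20 + 12 = -8)
n = -28 (n = 2*(-1*14) = 2*(-14) = -28)
L = -40 (L = 5 - 45 = -40)
r(V) = (-8 + V)² (r(V) = (V - 8)*(V - 8) = (-8 + V)*(-8 + V) = (-8 + V)²)
(18 + r(n))*L = (18 + (64 + (-28)² - 16*(-28)))*(-40) = (18 + (64 + 784 + 448))*(-40) = (18 + 1296)*(-40) = 1314*(-40) = -52560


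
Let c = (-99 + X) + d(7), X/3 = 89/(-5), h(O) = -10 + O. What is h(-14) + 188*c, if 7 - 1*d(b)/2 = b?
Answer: -143376/5 ≈ -28675.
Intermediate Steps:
d(b) = 14 - 2*b
X = -267/5 (X = 3*(89/(-5)) = 3*(89*(-1/5)) = 3*(-89/5) = -267/5 ≈ -53.400)
c = -762/5 (c = (-99 - 267/5) + (14 - 2*7) = -762/5 + (14 - 14) = -762/5 + 0 = -762/5 ≈ -152.40)
h(-14) + 188*c = (-10 - 14) + 188*(-762/5) = -24 - 143256/5 = -143376/5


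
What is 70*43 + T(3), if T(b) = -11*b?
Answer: 2977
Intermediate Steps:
70*43 + T(3) = 70*43 - 11*3 = 3010 - 33 = 2977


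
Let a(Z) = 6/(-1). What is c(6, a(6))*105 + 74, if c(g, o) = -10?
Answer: -976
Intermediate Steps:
a(Z) = -6 (a(Z) = 6*(-1) = -6)
c(6, a(6))*105 + 74 = -10*105 + 74 = -1050 + 74 = -976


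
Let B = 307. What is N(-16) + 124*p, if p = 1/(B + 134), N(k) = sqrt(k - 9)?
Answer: 124/441 + 5*I ≈ 0.28118 + 5.0*I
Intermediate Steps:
N(k) = sqrt(-9 + k)
p = 1/441 (p = 1/(307 + 134) = 1/441 ≈ 0.0022676)
N(-16) + 124*p = sqrt(-9 - 16) + 124*(1/441) = sqrt(-25) + 124/441 = 5*I + 124/441 = 124/441 + 5*I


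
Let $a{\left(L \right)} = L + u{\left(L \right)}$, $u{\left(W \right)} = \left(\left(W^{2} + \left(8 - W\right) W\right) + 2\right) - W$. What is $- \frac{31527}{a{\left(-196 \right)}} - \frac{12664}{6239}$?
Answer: $\frac{19651681}{1085586} \approx 18.102$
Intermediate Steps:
$u{\left(W \right)} = 2 + W^{2} - W + W \left(8 - W\right)$ ($u{\left(W \right)} = \left(\left(W^{2} + W \left(8 - W\right)\right) + 2\right) - W = \left(2 + W^{2} + W \left(8 - W\right)\right) - W = 2 + W^{2} - W + W \left(8 - W\right)$)
$a{\left(L \right)} = 2 + 8 L$ ($a{\left(L \right)} = L + \left(2 + 7 L\right) = 2 + 8 L$)
$- \frac{31527}{a{\left(-196 \right)}} - \frac{12664}{6239} = - \frac{31527}{2 + 8 \left(-196\right)} - \frac{12664}{6239} = - \frac{31527}{2 - 1568} - \frac{12664}{6239} = - \frac{31527}{-1566} - \frac{12664}{6239} = \left(-31527\right) \left(- \frac{1}{1566}\right) - \frac{12664}{6239} = \frac{3503}{174} - \frac{12664}{6239} = \frac{19651681}{1085586}$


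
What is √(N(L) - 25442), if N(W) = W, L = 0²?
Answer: I*√25442 ≈ 159.51*I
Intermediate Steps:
L = 0
√(N(L) - 25442) = √(0 - 25442) = √(-25442) = I*√25442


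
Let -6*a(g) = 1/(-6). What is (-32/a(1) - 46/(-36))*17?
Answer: -352121/18 ≈ -19562.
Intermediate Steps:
a(g) = 1/36 (a(g) = -⅙/(-6) = -⅙*(-⅙) = 1/36)
(-32/a(1) - 46/(-36))*17 = (-32/1/36 - 46/(-36))*17 = (-32*36 - 46*(-1/36))*17 = (-1152 + 23/18)*17 = -20713/18*17 = -352121/18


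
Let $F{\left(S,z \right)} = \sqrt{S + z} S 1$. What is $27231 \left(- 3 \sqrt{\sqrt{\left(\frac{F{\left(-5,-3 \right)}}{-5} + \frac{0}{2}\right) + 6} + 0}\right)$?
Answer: $- 81693 \sqrt[4]{6 + 2 i \sqrt{2}} \approx -1.3031 \cdot 10^{5} - 14409.0 i$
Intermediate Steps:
$F{\left(S,z \right)} = S \sqrt{S + z}$ ($F{\left(S,z \right)} = S \sqrt{S + z} 1 = S \sqrt{S + z}$)
$27231 \left(- 3 \sqrt{\sqrt{\left(\frac{F{\left(-5,-3 \right)}}{-5} + \frac{0}{2}\right) + 6} + 0}\right) = 27231 \left(- 3 \sqrt{\sqrt{\left(\frac{\left(-5\right) \sqrt{-5 - 3}}{-5} + \frac{0}{2}\right) + 6} + 0}\right) = 27231 \left(- 3 \sqrt{\sqrt{\left(- 5 \sqrt{-8} \left(- \frac{1}{5}\right) + 0 \cdot \frac{1}{2}\right) + 6} + 0}\right) = 27231 \left(- 3 \sqrt{\sqrt{\left(- 5 \cdot 2 i \sqrt{2} \left(- \frac{1}{5}\right) + 0\right) + 6} + 0}\right) = 27231 \left(- 3 \sqrt{\sqrt{\left(- 10 i \sqrt{2} \left(- \frac{1}{5}\right) + 0\right) + 6} + 0}\right) = 27231 \left(- 3 \sqrt{\sqrt{\left(2 i \sqrt{2} + 0\right) + 6} + 0}\right) = 27231 \left(- 3 \sqrt{\sqrt{2 i \sqrt{2} + 6} + 0}\right) = 27231 \left(- 3 \sqrt{\sqrt{6 + 2 i \sqrt{2}} + 0}\right) = 27231 \left(- 3 \sqrt{\sqrt{6 + 2 i \sqrt{2}}}\right) = 27231 \left(- 3 \sqrt[4]{6 + 2 i \sqrt{2}}\right) = - 81693 \sqrt[4]{6 + 2 i \sqrt{2}}$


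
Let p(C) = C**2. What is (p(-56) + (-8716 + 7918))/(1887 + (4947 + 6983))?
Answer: 2338/13817 ≈ 0.16921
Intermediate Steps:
(p(-56) + (-8716 + 7918))/(1887 + (4947 + 6983)) = ((-56)**2 + (-8716 + 7918))/(1887 + (4947 + 6983)) = (3136 - 798)/(1887 + 11930) = 2338/13817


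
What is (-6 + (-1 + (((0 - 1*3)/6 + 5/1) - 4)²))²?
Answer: 729/16 ≈ 45.563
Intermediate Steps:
(-6 + (-1 + (((0 - 1*3)/6 + 5/1) - 4)²))² = (-6 + (-1 + (((0 - 3)*(⅙) + 5*1) - 4)²))² = (-6 + (-1 + ((-3*⅙ + 5) - 4)²))² = (-6 + (-1 + ((-½ + 5) - 4)²))² = (-6 + (-1 + (9/2 - 4)²))² = (-6 + (-1 + (½)²))² = (-6 + (-1 + ¼))² = (-6 - ¾)² = (-27/4)² = 729/16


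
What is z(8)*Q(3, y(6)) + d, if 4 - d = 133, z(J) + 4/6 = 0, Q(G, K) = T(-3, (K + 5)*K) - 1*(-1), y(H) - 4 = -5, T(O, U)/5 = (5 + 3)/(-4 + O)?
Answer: -881/7 ≈ -125.86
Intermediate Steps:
T(O, U) = 40/(-4 + O) (T(O, U) = 5*((5 + 3)/(-4 + O)) = 5*(8/(-4 + O)) = 40/(-4 + O))
y(H) = -1 (y(H) = 4 - 5 = -1)
Q(G, K) = -33/7 (Q(G, K) = 40/(-4 - 3) - 1*(-1) = 40/(-7) + 1 = 40*(-1/7) + 1 = -40/7 + 1 = -33/7)
z(J) = -2/3 (z(J) = -2/3 + 0 = -2/3)
d = -129 (d = 4 - 1*133 = 4 - 133 = -129)
z(8)*Q(3, y(6)) + d = -2/3*(-33/7) - 129 = 22/7 - 129 = -881/7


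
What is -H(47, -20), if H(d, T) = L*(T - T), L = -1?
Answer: 0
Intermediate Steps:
H(d, T) = 0 (H(d, T) = -(T - T) = -1*0 = 0)
-H(47, -20) = -1*0 = 0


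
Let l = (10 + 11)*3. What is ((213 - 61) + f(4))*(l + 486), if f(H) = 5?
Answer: 86193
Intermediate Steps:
l = 63 (l = 21*3 = 63)
((213 - 61) + f(4))*(l + 486) = ((213 - 61) + 5)*(63 + 486) = (152 + 5)*549 = 157*549 = 86193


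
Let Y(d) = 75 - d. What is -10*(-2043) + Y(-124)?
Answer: 20629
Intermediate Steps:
-10*(-2043) + Y(-124) = -10*(-2043) + (75 - 1*(-124)) = 20430 + (75 + 124) = 20430 + 199 = 20629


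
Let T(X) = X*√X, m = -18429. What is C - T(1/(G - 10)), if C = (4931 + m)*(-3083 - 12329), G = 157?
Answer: 208031176 - √3/3087 ≈ 2.0803e+8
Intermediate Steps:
T(X) = X^(3/2)
C = 208031176 (C = (4931 - 18429)*(-3083 - 12329) = -13498*(-15412) = 208031176)
C - T(1/(G - 10)) = 208031176 - (1/(157 - 10))^(3/2) = 208031176 - (1/147)^(3/2) = 208031176 - √3/3087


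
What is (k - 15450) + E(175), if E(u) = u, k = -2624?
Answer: -17899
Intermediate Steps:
(k - 15450) + E(175) = (-2624 - 15450) + 175 = -18074 + 175 = -17899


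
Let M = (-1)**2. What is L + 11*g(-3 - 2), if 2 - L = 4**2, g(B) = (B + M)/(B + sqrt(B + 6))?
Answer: -3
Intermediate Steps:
M = 1
g(B) = (1 + B)/(B + sqrt(6 + B)) (g(B) = (B + 1)/(B + sqrt(B + 6)) = (1 + B)/(B + sqrt(6 + B)))
L = -14 (L = 2 - 1*4**2 = 2 - 1*16 = 2 - 16 = -14)
L + 11*g(-3 - 2) = -14 + 11*((1 + (-3 - 2))/((-3 - 2) + sqrt(6 + (-3 - 2)))) = -14 + 11*((1 - 5)/(-5 + sqrt(6 - 5))) = -14 + 11*(-4/(-5 + sqrt(1))) = -14 + 11*(-4/(-5 + 1)) = -14 + 11*(-4/(-4)) = -14 + 11*(-1/4*(-4)) = -14 + 11*1 = -14 + 11 = -3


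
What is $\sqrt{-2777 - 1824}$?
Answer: $i \sqrt{4601} \approx 67.831 i$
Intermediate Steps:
$\sqrt{-2777 - 1824} = \sqrt{-4601} = i \sqrt{4601}$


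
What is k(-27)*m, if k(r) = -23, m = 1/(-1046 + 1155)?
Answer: -23/109 ≈ -0.21101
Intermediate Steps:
m = 1/109 ≈ 0.0091743
k(-27)*m = -23*1/109 = -23/109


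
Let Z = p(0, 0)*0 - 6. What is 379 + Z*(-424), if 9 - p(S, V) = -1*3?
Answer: 2923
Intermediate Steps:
p(S, V) = 12 (p(S, V) = 9 - (-1)*3 = 9 - 1*(-3) = 9 + 3 = 12)
Z = -6 (Z = 12*0 - 6 = 0 - 6 = -6)
379 + Z*(-424) = 379 - 6*(-424) = 379 + 2544 = 2923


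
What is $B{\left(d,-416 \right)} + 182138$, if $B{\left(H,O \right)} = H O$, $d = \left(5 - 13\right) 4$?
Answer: $195450$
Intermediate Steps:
$d = -32$ ($d = \left(-8\right) 4 = -32$)
$B{\left(d,-416 \right)} + 182138 = \left(-32\right) \left(-416\right) + 182138 = 13312 + 182138 = 195450$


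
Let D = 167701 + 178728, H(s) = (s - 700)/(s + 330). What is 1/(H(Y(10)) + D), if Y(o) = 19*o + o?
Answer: 53/18360687 ≈ 2.8866e-6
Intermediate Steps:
Y(o) = 20*o
H(s) = (-700 + s)/(330 + s)
D = 346429
1/(H(Y(10)) + D) = 1/((-700 + 20*10)/(330 + 20*10) + 346429) = 1/((-700 + 200)/(330 + 200) + 346429) = 1/(-500/530 + 346429) = 1/((1/530)*(-500) + 346429) = 1/(-50/53 + 346429) = 1/(18360687/53) = 53/18360687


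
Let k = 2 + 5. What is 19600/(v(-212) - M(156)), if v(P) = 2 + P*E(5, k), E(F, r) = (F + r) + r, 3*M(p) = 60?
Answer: -1400/289 ≈ -4.8443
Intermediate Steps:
M(p) = 20 (M(p) = (1/3)*60 = 20)
k = 7
E(F, r) = F + 2*r
v(P) = 2 + 19*P (v(P) = 2 + P*(5 + 2*7) = 2 + P*(5 + 14) = 2 + P*19 = 2 + 19*P)
19600/(v(-212) - M(156)) = 19600/((2 + 19*(-212)) - 1*20) = 19600/((2 - 4028) - 20) = 19600/(-4026 - 20) = 19600/(-4046) = 19600*(-1/4046) = -1400/289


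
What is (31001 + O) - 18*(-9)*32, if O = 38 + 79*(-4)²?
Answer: 37487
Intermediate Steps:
O = 1302 (O = 38 + 79*16 = 38 + 1264 = 1302)
(31001 + O) - 18*(-9)*32 = (31001 + 1302) - 18*(-9)*32 = 32303 + 162*32 = 32303 + 5184 = 37487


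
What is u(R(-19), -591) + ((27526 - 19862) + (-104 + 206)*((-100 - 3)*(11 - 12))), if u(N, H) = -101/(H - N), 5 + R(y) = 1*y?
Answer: 10302491/567 ≈ 18170.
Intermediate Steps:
R(y) = -5 + y (R(y) = -5 + 1*y = -5 + y)
u(R(-19), -591) + ((27526 - 19862) + (-104 + 206)*((-100 - 3)*(11 - 12))) = -101/(-591 - (-5 - 19)) + ((27526 - 19862) + (-104 + 206)*((-100 - 3)*(11 - 12))) = -101/(-591 - 1*(-24)) + (7664 + 102*(-103*(-1))) = -101/(-591 + 24) + (7664 + 102*103) = -101/(-567) + (7664 + 10506) = -101*(-1/567) + 18170 = 101/567 + 18170 = 10302491/567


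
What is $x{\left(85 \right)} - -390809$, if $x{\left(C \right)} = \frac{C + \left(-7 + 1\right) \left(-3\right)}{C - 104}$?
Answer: $\frac{7425268}{19} \approx 3.908 \cdot 10^{5}$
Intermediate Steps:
$x{\left(C \right)} = \frac{18 + C}{-104 + C}$ ($x{\left(C \right)} = \frac{C - -18}{-104 + C} = \frac{C + 18}{-104 + C} = \frac{18 + C}{-104 + C}$)
$x{\left(85 \right)} - -390809 = \frac{18 + 85}{-104 + 85} - -390809 = \frac{1}{-19} \cdot 103 + 390809 = \left(- \frac{1}{19}\right) 103 + 390809 = - \frac{103}{19} + 390809 = \frac{7425268}{19}$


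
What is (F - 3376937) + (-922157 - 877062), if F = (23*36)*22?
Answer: -5157940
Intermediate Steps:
F = 18216 (F = 828*22 = 18216)
(F - 3376937) + (-922157 - 877062) = (18216 - 3376937) + (-922157 - 877062) = -3358721 - 1799219 = -5157940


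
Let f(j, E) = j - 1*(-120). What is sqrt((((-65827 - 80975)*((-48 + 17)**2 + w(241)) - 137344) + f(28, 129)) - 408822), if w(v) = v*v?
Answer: I*sqrt(8668029702) ≈ 93102.0*I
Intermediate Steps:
w(v) = v**2
f(j, E) = 120 + j (f(j, E) = j + 120 = 120 + j)
sqrt((((-65827 - 80975)*((-48 + 17)**2 + w(241)) - 137344) + f(28, 129)) - 408822) = sqrt((((-65827 - 80975)*((-48 + 17)**2 + 241**2) - 137344) + (120 + 28)) - 408822) = sqrt(((-146802*((-31)**2 + 58081) - 137344) + 148) - 408822) = sqrt(((-146802*(961 + 58081) - 137344) + 148) - 408822) = sqrt(((-146802*59042 - 137344) + 148) - 408822) = sqrt(((-8667483684 - 137344) + 148) - 408822) = sqrt((-8667621028 + 148) - 408822) = sqrt(-8667620880 - 408822) = sqrt(-8668029702) = I*sqrt(8668029702)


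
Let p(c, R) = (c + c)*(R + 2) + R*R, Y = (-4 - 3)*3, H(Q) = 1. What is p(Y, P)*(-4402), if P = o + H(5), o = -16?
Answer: -3393942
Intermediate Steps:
Y = -21 (Y = -7*3 = -21)
P = -15 (P = -16 + 1 = -15)
p(c, R) = R² + 2*c*(2 + R) (p(c, R) = (2*c)*(2 + R) + R² = 2*c*(2 + R) + R² = R² + 2*c*(2 + R))
p(Y, P)*(-4402) = ((-15)² + 4*(-21) + 2*(-15)*(-21))*(-4402) = (225 - 84 + 630)*(-4402) = 771*(-4402) = -3393942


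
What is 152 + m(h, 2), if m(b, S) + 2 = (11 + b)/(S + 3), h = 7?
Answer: 768/5 ≈ 153.60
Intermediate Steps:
m(b, S) = -2 + (11 + b)/(3 + S) (m(b, S) = -2 + (11 + b)/(S + 3) = -2 + (11 + b)/(3 + S))
152 + m(h, 2) = 152 + (5 + 7 - 2*2)/(3 + 2) = 152 + (5 + 7 - 4)/5 = 152 + (⅕)*8 = 152 + 8/5 = 768/5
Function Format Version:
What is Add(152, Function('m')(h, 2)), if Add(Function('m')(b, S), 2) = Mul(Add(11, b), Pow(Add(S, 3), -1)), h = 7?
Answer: Rational(768, 5) ≈ 153.60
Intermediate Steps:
Function('m')(b, S) = Add(-2, Mul(Pow(Add(3, S), -1), Add(11, b))) (Function('m')(b, S) = Add(-2, Mul(Add(11, b), Pow(Add(S, 3), -1))) = Add(-2, Mul(Add(11, b), Pow(Add(3, S), -1))) = Add(-2, Mul(Pow(Add(3, S), -1), Add(11, b))))
Add(152, Function('m')(h, 2)) = Add(152, Mul(Pow(Add(3, 2), -1), Add(5, 7, Mul(-2, 2)))) = Add(152, Mul(Pow(5, -1), Add(5, 7, -4))) = Add(152, Mul(Rational(1, 5), 8)) = Add(152, Rational(8, 5)) = Rational(768, 5)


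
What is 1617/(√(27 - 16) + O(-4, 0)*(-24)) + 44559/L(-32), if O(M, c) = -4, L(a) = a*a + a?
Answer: 80593677/1304480 - 231*√11/1315 ≈ 61.200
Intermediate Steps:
L(a) = a + a² (L(a) = a² + a = a + a²)
1617/(√(27 - 16) + O(-4, 0)*(-24)) + 44559/L(-32) = 1617/(√(27 - 16) - 4*(-24)) + 44559/((-32*(1 - 32))) = 1617/(√11 + 96) + 44559/((-32*(-31))) = 1617/(96 + √11) + 44559/992 = 44559/992 + 1617/(96 + √11)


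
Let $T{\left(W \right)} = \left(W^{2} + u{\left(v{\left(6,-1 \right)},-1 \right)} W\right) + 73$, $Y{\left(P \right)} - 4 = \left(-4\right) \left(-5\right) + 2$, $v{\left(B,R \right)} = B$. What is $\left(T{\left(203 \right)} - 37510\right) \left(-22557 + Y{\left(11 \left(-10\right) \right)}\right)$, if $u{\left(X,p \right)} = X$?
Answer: $-112429690$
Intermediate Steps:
$Y{\left(P \right)} = 26$ ($Y{\left(P \right)} = 4 + \left(\left(-4\right) \left(-5\right) + 2\right) = 4 + \left(20 + 2\right) = 4 + 22 = 26$)
$T{\left(W \right)} = 73 + W^{2} + 6 W$ ($T{\left(W \right)} = \left(W^{2} + 6 W\right) + 73 = 73 + W^{2} + 6 W$)
$\left(T{\left(203 \right)} - 37510\right) \left(-22557 + Y{\left(11 \left(-10\right) \right)}\right) = \left(\left(73 + 203^{2} + 6 \cdot 203\right) - 37510\right) \left(-22557 + 26\right) = \left(\left(73 + 41209 + 1218\right) - 37510\right) \left(-22531\right) = \left(42500 - 37510\right) \left(-22531\right) = 4990 \left(-22531\right) = -112429690$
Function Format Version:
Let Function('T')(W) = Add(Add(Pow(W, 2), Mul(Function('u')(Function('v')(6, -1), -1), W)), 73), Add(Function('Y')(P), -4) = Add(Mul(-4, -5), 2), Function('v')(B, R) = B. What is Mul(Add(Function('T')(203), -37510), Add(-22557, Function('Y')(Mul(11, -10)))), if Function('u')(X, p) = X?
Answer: -112429690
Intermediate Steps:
Function('Y')(P) = 26 (Function('Y')(P) = Add(4, Add(Mul(-4, -5), 2)) = Add(4, Add(20, 2)) = Add(4, 22) = 26)
Function('T')(W) = Add(73, Pow(W, 2), Mul(6, W)) (Function('T')(W) = Add(Add(Pow(W, 2), Mul(6, W)), 73) = Add(73, Pow(W, 2), Mul(6, W)))
Mul(Add(Function('T')(203), -37510), Add(-22557, Function('Y')(Mul(11, -10)))) = Mul(Add(Add(73, Pow(203, 2), Mul(6, 203)), -37510), Add(-22557, 26)) = Mul(Add(Add(73, 41209, 1218), -37510), -22531) = Mul(Add(42500, -37510), -22531) = Mul(4990, -22531) = -112429690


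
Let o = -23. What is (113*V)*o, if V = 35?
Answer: -90965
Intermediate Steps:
(113*V)*o = (113*35)*(-23) = 3955*(-23) = -90965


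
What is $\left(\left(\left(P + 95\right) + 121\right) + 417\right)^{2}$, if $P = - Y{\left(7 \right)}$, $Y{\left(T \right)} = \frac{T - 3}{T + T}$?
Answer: $\frac{19616041}{49} \approx 4.0033 \cdot 10^{5}$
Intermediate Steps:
$Y{\left(T \right)} = \frac{-3 + T}{2 T}$
$P = - \frac{2}{7}$ ($P = - \frac{-3 + 7}{2 \cdot 7} = - \frac{4}{2 \cdot 7} = \left(-1\right) \frac{2}{7} = - \frac{2}{7} \approx -0.28571$)
$\left(\left(\left(P + 95\right) + 121\right) + 417\right)^{2} = \left(\left(\left(- \frac{2}{7} + 95\right) + 121\right) + 417\right)^{2} = \left(\left(\frac{663}{7} + 121\right) + 417\right)^{2} = \left(\frac{1510}{7} + 417\right)^{2} = \left(\frac{4429}{7}\right)^{2} = \frac{19616041}{49}$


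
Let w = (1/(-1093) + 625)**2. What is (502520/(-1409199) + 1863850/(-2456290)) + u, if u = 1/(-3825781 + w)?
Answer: -144038830152704014347874/129135668219239234587573 ≈ -1.1154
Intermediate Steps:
w = 466658399376/1194649 (w = (-1/1093 + 625)**2 = (683124/1093)**2 = 466658399376/1194649 ≈ 3.9062e+5)
u = -1194649/4103807046493 (u = 1/(-3825781 + 466658399376/1194649) = 1/(-4103807046493/1194649) = -1194649/4103807046493 ≈ -2.9111e-7)
(502520/(-1409199) + 1863850/(-2456290)) + u = (502520/(-1409199) + 1863850/(-2456290)) - 1194649/4103807046493 = (502520*(-1/1409199) + 1863850*(-1/2456290)) - 1194649/4103807046493 = (-502520/1409199 - 186385/245629) - 1194649/4103807046493 = -386087040695/346140141171 - 1194649/4103807046493 = -144038830152704014347874/129135668219239234587573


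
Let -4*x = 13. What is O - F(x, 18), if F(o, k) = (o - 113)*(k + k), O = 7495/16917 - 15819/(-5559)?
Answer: 131291127761/31347201 ≈ 4188.3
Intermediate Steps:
x = -13/4 (x = -¼*13 = -13/4 ≈ -3.2500)
O = 103091576/31347201 (O = 7495*(1/16917) - 15819*(-1/5559) = 7495/16917 + 5273/1853 = 103091576/31347201 ≈ 3.2887)
F(o, k) = 2*k*(-113 + o) (F(o, k) = (-113 + o)*(2*k) = 2*k*(-113 + o))
O - F(x, 18) = 103091576/31347201 - 2*18*(-113 - 13/4) = 103091576/31347201 - 2*18*(-465)/4 = 103091576/31347201 - 1*(-4185) = 103091576/31347201 + 4185 = 131291127761/31347201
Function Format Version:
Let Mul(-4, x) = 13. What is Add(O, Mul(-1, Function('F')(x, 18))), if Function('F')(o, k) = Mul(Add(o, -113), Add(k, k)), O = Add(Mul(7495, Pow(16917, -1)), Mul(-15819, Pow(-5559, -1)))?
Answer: Rational(131291127761, 31347201) ≈ 4188.3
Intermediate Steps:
x = Rational(-13, 4) (x = Mul(Rational(-1, 4), 13) = Rational(-13, 4) ≈ -3.2500)
O = Rational(103091576, 31347201) (O = Add(Mul(7495, Rational(1, 16917)), Mul(-15819, Rational(-1, 5559))) = Add(Rational(7495, 16917), Rational(5273, 1853)) = Rational(103091576, 31347201) ≈ 3.2887)
Function('F')(o, k) = Mul(2, k, Add(-113, o)) (Function('F')(o, k) = Mul(Add(-113, o), Mul(2, k)) = Mul(2, k, Add(-113, o)))
Add(O, Mul(-1, Function('F')(x, 18))) = Add(Rational(103091576, 31347201), Mul(-1, Mul(2, 18, Add(-113, Rational(-13, 4))))) = Add(Rational(103091576, 31347201), Mul(-1, Mul(2, 18, Rational(-465, 4)))) = Add(Rational(103091576, 31347201), Mul(-1, -4185)) = Add(Rational(103091576, 31347201), 4185) = Rational(131291127761, 31347201)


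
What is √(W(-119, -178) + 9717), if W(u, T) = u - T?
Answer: 4*√611 ≈ 98.874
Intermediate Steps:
√(W(-119, -178) + 9717) = √((-119 - 1*(-178)) + 9717) = √((-119 + 178) + 9717) = √(59 + 9717) = √9776 = 4*√611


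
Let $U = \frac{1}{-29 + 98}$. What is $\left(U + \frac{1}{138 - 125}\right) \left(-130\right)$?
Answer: $- \frac{820}{69} \approx -11.884$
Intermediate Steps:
$U = \frac{1}{69} \approx 0.014493$
$\left(U + \frac{1}{138 - 125}\right) \left(-130\right) = \left(\frac{1}{69} + \frac{1}{138 - 125}\right) \left(-130\right) = \left(\frac{1}{69} + \frac{1}{13}\right) \left(-130\right) = \frac{82}{897} \left(-130\right) = - \frac{820}{69}$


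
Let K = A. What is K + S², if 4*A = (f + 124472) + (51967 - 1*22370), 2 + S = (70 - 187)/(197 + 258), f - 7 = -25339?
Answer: 157727789/4900 ≈ 32189.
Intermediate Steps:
f = -25332 (f = 7 - 25339 = -25332)
S = -79/35 (S = -2 + (70 - 187)/(197 + 258) = -2 - 117/455 = -2 - 117*1/455 = -2 - 9/35 = -79/35 ≈ -2.2571)
A = 128737/4 (A = ((-25332 + 124472) + (51967 - 1*22370))/4 = (99140 + (51967 - 22370))/4 = (99140 + 29597)/4 = (¼)*128737 = 128737/4 ≈ 32184.)
K = 128737/4 ≈ 32184.
K + S² = 128737/4 + (-79/35)² = 128737/4 + 6241/1225 = 157727789/4900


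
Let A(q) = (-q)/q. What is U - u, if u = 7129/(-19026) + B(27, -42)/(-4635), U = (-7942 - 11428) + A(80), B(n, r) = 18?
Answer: -189800903203/9798390 ≈ -19371.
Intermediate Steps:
A(q) = -1
U = -19371 (U = (-7942 - 11428) - 1 = -19370 - 1 = -19371)
u = -3709487/9798390 (u = 7129/(-19026) + 18/(-4635) = 7129*(-1/19026) + 18*(-1/4635) = -7129/19026 - 2/515 = -3709487/9798390 ≈ -0.37858)
U - u = -19371 - 1*(-3709487/9798390) = -19371 + 3709487/9798390 = -189800903203/9798390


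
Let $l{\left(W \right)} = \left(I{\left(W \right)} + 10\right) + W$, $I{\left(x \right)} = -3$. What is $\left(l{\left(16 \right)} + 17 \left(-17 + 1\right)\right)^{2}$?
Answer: $62001$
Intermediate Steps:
$l{\left(W \right)} = 7 + W$ ($l{\left(W \right)} = \left(-3 + 10\right) + W = 7 + W$)
$\left(l{\left(16 \right)} + 17 \left(-17 + 1\right)\right)^{2} = \left(\left(7 + 16\right) + 17 \left(-17 + 1\right)\right)^{2} = \left(23 + 17 \left(-16\right)\right)^{2} = \left(23 - 272\right)^{2} = \left(-249\right)^{2} = 62001$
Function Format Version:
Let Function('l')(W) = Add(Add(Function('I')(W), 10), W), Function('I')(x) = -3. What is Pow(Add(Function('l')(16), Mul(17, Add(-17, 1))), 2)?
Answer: 62001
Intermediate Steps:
Function('l')(W) = Add(7, W) (Function('l')(W) = Add(Add(-3, 10), W) = Add(7, W))
Pow(Add(Function('l')(16), Mul(17, Add(-17, 1))), 2) = Pow(Add(Add(7, 16), Mul(17, Add(-17, 1))), 2) = Pow(Add(23, Mul(17, -16)), 2) = Pow(Add(23, -272), 2) = Pow(-249, 2) = 62001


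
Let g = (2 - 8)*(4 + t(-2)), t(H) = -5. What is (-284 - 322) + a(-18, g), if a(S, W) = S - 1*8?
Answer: -632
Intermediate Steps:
g = 6 (g = (2 - 8)*(4 - 5) = -6*(-1) = 6)
a(S, W) = -8 + S (a(S, W) = S - 8 = -8 + S)
(-284 - 322) + a(-18, g) = (-284 - 322) + (-8 - 18) = -606 - 26 = -632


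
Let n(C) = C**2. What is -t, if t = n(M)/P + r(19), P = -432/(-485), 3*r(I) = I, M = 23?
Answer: -259301/432 ≈ -600.23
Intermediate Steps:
r(I) = I/3
P = 432/485 (P = -432*(-1/485) = 432/485 ≈ 0.89072)
t = 259301/432 (t = 23**2/(432/485) + (1/3)*19 = 529*(485/432) + 19/3 = 256565/432 + 19/3 = 259301/432 ≈ 600.23)
-t = -1*259301/432 = -259301/432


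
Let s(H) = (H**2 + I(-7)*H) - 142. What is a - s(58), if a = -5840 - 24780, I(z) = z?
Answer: -33436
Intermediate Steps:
a = -30620
s(H) = -142 + H**2 - 7*H (s(H) = (H**2 - 7*H) - 142 = -142 + H**2 - 7*H)
a - s(58) = -30620 - (-142 + 58**2 - 7*58) = -30620 - (-142 + 3364 - 406) = -30620 - 1*2816 = -30620 - 2816 = -33436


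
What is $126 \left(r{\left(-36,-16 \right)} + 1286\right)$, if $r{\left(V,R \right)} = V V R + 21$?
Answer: $-2448054$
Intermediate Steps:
$r{\left(V,R \right)} = 21 + R V^{2}$ ($r{\left(V,R \right)} = V^{2} R + 21 = R V^{2} + 21 = 21 + R V^{2}$)
$126 \left(r{\left(-36,-16 \right)} + 1286\right) = 126 \left(\left(21 - 16 \left(-36\right)^{2}\right) + 1286\right) = 126 \left(\left(21 - 20736\right) + 1286\right) = 126 \left(-20715 + 1286\right) = 126 \left(-19429\right) = -2448054$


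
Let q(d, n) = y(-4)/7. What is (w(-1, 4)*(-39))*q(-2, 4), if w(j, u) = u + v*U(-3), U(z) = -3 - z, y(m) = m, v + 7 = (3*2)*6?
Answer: 624/7 ≈ 89.143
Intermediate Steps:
v = 29 (v = -7 + (3*2)*6 = -7 + 6*6 = -7 + 36 = 29)
q(d, n) = -4/7
w(j, u) = u (w(j, u) = u + 29*(-3 - 1*(-3)) = u + 29*(-3 + 3) = u + 29*0 = u + 0 = u)
(w(-1, 4)*(-39))*q(-2, 4) = (4*(-39))*(-4/7) = -156*(-4/7) = 624/7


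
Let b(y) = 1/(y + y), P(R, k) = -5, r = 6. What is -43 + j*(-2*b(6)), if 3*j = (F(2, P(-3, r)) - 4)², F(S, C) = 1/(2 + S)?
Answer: -1401/32 ≈ -43.781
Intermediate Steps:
b(y) = 1/(2*y)
j = 75/16 (j = (1/(2 + 2) - 4)²/3 = (1/4 - 4)²/3 = (¼ - 4)²/3 = (-15/4)²/3 = (⅓)*(225/16) = 75/16 ≈ 4.6875)
-43 + j*(-2*b(6)) = -43 + 75*(-1/6)/16 = -43 + 75*(-2*1/12)/16 = -43 + (75/16)*(-⅙) = -43 - 25/32 = -1401/32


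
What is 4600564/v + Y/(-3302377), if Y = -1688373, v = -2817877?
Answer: -10435169296507/9305692193629 ≈ -1.1214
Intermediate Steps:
4600564/v + Y/(-3302377) = 4600564/(-2817877) - 1688373/(-3302377) = 4600564*(-1/2817877) - 1688373*(-1/3302377) = -4600564/2817877 + 1688373/3302377 = -10435169296507/9305692193629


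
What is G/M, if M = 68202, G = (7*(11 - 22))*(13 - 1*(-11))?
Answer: -308/11367 ≈ -0.027096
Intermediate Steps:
G = -1848 (G = (7*(-11))*(13 + 11) = -77*24 = -1848)
G/M = -1848/68202 = -1848*1/68202 = -308/11367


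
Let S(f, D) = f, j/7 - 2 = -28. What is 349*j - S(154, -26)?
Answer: -63672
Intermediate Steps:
j = -182 (j = 14 + 7*(-28) = 14 - 196 = -182)
349*j - S(154, -26) = 349*(-182) - 1*154 = -63518 - 154 = -63672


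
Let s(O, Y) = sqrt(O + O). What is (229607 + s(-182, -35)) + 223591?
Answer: 453198 + 2*I*sqrt(91) ≈ 4.532e+5 + 19.079*I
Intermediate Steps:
s(O, Y) = sqrt(2)*sqrt(O) (s(O, Y) = sqrt(2*O) = sqrt(2)*sqrt(O))
(229607 + s(-182, -35)) + 223591 = (229607 + sqrt(2)*sqrt(-182)) + 223591 = (229607 + sqrt(2)*(I*sqrt(182))) + 223591 = (229607 + 2*I*sqrt(91)) + 223591 = 453198 + 2*I*sqrt(91)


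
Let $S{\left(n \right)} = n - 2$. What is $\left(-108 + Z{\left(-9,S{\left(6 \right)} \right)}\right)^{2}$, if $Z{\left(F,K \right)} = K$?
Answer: $10816$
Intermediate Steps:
$S{\left(n \right)} = -2 + n$
$\left(-108 + Z{\left(-9,S{\left(6 \right)} \right)}\right)^{2} = \left(-108 + \left(-2 + 6\right)\right)^{2} = \left(-108 + 4\right)^{2} = \left(-104\right)^{2} = 10816$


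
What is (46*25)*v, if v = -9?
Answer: -10350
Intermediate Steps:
(46*25)*v = (46*25)*(-9) = 1150*(-9) = -10350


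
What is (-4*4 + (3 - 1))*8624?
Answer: -120736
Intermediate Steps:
(-4*4 + (3 - 1))*8624 = (-16 + 2)*8624 = -14*8624 = -120736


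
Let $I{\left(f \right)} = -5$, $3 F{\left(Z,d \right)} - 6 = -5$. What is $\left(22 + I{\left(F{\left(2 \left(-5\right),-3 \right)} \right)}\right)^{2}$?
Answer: $289$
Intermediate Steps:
$F{\left(Z,d \right)} = \frac{1}{3}$ ($F{\left(Z,d \right)} = 2 + \frac{1}{3} \left(-5\right) = 2 - \frac{5}{3} = \frac{1}{3}$)
$\left(22 + I{\left(F{\left(2 \left(-5\right),-3 \right)} \right)}\right)^{2} = \left(22 - 5\right)^{2} = 17^{2} = 289$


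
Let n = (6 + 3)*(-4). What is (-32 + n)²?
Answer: 4624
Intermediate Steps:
n = -36 (n = 9*(-4) = -36)
(-32 + n)² = (-32 - 36)² = (-68)² = 4624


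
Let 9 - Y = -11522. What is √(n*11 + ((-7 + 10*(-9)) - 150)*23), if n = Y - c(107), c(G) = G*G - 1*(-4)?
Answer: I*√4823 ≈ 69.448*I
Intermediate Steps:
c(G) = 4 + G² (c(G) = G² + 4 = 4 + G²)
Y = 11531 (Y = 9 - 1*(-11522) = 9 + 11522 = 11531)
n = 78 (n = 11531 - (4 + 107²) = 11531 - (4 + 11449) = 11531 - 1*11453 = 11531 - 11453 = 78)
√(n*11 + ((-7 + 10*(-9)) - 150)*23) = √(78*11 + ((-7 + 10*(-9)) - 150)*23) = √(858 + ((-7 - 90) - 150)*23) = √(858 + (-97 - 150)*23) = √(858 - 247*23) = √(858 - 5681) = √(-4823) = I*√4823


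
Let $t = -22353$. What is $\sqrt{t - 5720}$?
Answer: $i \sqrt{28073} \approx 167.55 i$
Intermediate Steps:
$\sqrt{t - 5720} = \sqrt{-22353 - 5720} = \sqrt{-28073} = i \sqrt{28073}$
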